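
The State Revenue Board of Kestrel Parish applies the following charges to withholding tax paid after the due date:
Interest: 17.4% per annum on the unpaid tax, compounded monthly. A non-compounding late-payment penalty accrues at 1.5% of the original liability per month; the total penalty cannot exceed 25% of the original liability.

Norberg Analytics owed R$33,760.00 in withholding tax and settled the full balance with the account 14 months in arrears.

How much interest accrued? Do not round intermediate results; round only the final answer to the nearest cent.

R$7,538.20

Interest (17.4%/yr ÷ 12 = 1.45%/month): R$33,760.00 × ((1 + 0.0145)^14 − 1) = R$7,538.2032…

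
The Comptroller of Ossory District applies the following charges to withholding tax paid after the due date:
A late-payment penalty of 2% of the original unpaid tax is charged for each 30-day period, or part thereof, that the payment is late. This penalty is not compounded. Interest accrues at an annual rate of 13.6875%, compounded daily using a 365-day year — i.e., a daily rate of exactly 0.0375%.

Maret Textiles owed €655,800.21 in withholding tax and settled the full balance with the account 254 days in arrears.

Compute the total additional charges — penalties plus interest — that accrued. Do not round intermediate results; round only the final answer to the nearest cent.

€183,567.77

Penalty periods: ⌈254/30⌉ = 9; penalty = 9 × 2% × €655,800.21 = €118,044.04…
Interest: €655,800.21 × ((1 + 0.000375)^254 − 1) = €655,800.21 × 0.09991417… = €65,523.7305…
Penalties + interest = €118,044.0378 + €65,523.7305… = €183,567.77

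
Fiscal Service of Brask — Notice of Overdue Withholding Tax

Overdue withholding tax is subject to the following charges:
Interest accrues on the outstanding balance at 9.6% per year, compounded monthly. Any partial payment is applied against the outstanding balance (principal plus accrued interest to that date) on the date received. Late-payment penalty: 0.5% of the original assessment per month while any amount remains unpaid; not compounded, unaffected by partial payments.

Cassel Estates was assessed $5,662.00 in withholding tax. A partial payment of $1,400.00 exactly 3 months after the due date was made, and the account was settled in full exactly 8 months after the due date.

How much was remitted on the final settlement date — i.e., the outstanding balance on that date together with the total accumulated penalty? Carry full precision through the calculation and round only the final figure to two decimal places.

$4,804.26

Monthly rate = 9.6% ÷ 12 = 0.8%
Balance at month 3: $5,662.0000 × (1 + 0.008)^3 = $5,798.9780…
After $1,400.00 payment: $5,798.9780… − $1,400.00 = $4,398.9780…
Balance at month 8: $4,398.9780… × (1 + 0.008)^5 = $4,577.7751…
Penalty: 8 × 0.5% × $5,662.00 = $226.48
Final settlement = outstanding balance + penalty = $4,577.7751… + $226.48 = $4,804.26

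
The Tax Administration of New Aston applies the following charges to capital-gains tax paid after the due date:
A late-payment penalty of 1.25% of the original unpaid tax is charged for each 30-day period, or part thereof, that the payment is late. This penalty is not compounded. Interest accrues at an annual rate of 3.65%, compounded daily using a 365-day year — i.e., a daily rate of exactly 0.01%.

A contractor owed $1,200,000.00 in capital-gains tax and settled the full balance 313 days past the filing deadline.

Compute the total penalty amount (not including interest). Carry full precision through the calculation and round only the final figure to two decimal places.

Penalty periods: ⌈313/30⌉ = 11; penalty = 11 × 1.25% × $1,200,000.00 = $165,000.00

$165,000.00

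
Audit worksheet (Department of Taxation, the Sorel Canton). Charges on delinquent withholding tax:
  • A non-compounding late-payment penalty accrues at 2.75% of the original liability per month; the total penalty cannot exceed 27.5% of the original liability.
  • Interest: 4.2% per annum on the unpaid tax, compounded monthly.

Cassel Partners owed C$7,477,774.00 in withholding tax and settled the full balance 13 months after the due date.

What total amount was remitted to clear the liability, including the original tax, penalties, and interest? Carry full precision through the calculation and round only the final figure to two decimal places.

C$9,881,638.08

Penalty (uncapped): 13 × 2.75% × C$7,477,774.00 = C$2,673,304.21…; cap = 27.5% × C$7,477,774.00 = C$2,056,387.85 → penalty = C$2,056,387.85
Interest (4.2%/yr ÷ 12 = 0.35%/month): C$7,477,774.00 × ((1 + 0.0035)^13 − 1) = C$347,476.2318…
Total = C$7,477,774.00 + C$2,056,387.8500 + C$347,476.2318… = C$9,881,638.08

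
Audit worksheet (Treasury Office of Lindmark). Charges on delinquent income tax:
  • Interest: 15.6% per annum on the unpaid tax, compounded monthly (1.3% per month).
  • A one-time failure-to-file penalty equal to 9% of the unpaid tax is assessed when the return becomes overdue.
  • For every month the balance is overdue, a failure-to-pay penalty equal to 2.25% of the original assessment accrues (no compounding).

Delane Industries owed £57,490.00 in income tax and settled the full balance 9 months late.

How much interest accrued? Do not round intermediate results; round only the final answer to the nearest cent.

£7,086.92

Interest: £57,490.00 × ((1 + 0.013)^9 − 1) = £57,490.00 × 0.1232722… = £7,086.9184…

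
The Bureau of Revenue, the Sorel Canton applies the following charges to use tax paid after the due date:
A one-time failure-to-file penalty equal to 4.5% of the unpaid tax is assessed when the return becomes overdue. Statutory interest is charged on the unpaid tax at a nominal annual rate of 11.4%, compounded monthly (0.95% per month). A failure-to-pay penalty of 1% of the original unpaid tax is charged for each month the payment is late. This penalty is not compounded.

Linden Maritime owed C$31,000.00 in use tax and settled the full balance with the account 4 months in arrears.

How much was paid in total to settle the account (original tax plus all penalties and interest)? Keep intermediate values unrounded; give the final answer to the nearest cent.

Failure-to-file penalty: 4.5% × C$31,000.00 = C$1,395.00
Failure-to-pay penalty: 4 × 1% × C$31,000.00 = C$1,240.00
Interest: C$31,000.00 × ((1 + 0.0095)^4 − 1) = C$31,000.00 × 0.0385449… = C$1,194.8931…
Total = C$31,000.00 + C$2,635.0000 + C$1,194.8931… = C$34,829.89

C$34,829.89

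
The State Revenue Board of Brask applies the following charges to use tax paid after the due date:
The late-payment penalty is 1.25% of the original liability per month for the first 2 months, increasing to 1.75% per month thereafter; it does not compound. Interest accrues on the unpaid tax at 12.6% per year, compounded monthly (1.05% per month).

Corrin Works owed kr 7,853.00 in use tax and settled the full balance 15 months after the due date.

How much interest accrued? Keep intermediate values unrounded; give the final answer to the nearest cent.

Interest: kr 7,853.00 × ((1 + 0.0105)^15 − 1) = kr 7,853.00 × 0.1696200… = kr 1,332.0255…

kr 1,332.03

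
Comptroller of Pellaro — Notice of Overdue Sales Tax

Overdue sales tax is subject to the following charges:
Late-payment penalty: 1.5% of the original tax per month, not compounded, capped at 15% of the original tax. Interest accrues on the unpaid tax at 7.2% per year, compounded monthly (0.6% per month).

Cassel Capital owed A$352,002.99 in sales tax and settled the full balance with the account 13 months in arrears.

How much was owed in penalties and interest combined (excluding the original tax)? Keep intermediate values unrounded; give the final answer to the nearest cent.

Penalty (uncapped): 13 × 1.5% × A$352,002.99 = A$68,640.58…; cap = 15% × A$352,002.99 = A$52,800.45… → penalty = A$52,800.45…
Interest: A$352,002.99 × ((1 + 0.006)^13 − 1) = A$352,002.99 × 0.0808707… = A$28,466.7327…
Penalties + interest = A$52,800.4485 + A$28,466.7327… = A$81,267.18

A$81,267.18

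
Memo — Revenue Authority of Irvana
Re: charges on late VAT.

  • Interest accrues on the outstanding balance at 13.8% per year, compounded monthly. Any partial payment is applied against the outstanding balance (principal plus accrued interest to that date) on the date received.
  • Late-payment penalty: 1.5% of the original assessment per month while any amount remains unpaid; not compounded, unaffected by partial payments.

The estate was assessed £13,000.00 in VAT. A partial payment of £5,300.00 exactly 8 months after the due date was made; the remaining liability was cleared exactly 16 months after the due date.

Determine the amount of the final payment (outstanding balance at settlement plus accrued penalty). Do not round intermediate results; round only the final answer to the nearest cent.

£12,922.12

Monthly rate = 13.8% ÷ 12 = 1.15%
Balance at month 8: £13,000.0000 × (1 + 0.0115)^8 = £14,245.2623…
After £5,300.00 payment: £14,245.2623… − £5,300.00 = £8,945.2623…
Balance at month 16: £8,945.2623… × (1 + 0.0115)^8 = £9,802.1236…
Penalty: 16 × 1.5% × £13,000.00 = £3,120.00
Final settlement = outstanding balance + penalty = £9,802.1236… + £3,120.00 = £12,922.12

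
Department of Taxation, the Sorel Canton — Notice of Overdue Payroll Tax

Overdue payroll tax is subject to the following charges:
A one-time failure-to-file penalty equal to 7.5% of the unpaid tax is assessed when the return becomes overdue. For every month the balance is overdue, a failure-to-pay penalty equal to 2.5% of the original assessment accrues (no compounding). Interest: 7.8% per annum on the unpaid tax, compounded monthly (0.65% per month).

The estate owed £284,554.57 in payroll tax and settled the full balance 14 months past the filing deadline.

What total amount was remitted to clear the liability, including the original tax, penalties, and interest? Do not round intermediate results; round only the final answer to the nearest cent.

£432,507.73

Failure-to-file penalty: 7.5% × £284,554.57 = £21,341.59…
Failure-to-pay penalty: 14 × 2.5% × £284,554.57 = £99,594.10…
Interest: £284,554.57 × ((1 + 0.0065)^14 − 1) = £284,554.57 × 0.0949465… = £27,017.4673…
Total = £284,554.57 + £120,935.6923… + £27,017.4673… = £432,507.73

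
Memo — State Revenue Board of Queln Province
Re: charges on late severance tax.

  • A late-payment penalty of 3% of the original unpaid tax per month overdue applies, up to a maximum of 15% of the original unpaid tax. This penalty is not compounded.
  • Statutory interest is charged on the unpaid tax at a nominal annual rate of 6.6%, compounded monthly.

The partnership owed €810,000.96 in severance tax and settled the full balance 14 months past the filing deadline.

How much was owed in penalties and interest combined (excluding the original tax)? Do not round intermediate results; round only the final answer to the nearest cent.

€186,149.75

Penalty (uncapped): 14 × 3% × €810,000.96 = €340,200.40…; cap = 15% × €810,000.96 = €121,500.14… → penalty = €121,500.14…
Interest (6.6%/yr ÷ 12 = 0.55%/month): €810,000.96 × ((1 + 0.0055)^14 − 1) = €64,649.6083…
Penalties + interest = €121,500.1440 + €64,649.6083… = €186,149.75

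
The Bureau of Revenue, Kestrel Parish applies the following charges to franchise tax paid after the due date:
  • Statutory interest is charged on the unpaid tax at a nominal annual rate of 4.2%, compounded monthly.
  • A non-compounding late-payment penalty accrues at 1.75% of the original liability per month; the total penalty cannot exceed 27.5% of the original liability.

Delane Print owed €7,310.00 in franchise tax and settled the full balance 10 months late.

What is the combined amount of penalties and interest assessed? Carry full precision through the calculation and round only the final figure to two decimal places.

€1,539.17

Penalty: 10 × 1.75% × €7,310.00 = €1,279.25 (below the 27.5% cap of €2,010.25)
Interest (4.2%/yr ÷ 12 = 0.35%/month): €7,310.00 × ((1 + 0.0035)^10 − 1) = €259.9175…
Penalties + interest = €1,279.2500 + €259.9175… = €1,539.17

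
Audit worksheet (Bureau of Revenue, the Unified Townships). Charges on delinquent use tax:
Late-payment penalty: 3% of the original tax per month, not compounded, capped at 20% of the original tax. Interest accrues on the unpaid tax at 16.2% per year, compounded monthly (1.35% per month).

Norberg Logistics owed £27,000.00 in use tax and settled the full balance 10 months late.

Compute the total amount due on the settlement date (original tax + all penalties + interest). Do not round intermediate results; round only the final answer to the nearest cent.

Penalty (uncapped): 10 × 3% × £27,000.00 = £8,100.00; cap = 20% × £27,000.00 = £5,400.00 → penalty = £5,400.00
Interest: £27,000.00 × ((1 + 0.0135)^10 − 1) = £27,000.00 × 0.1435036… = £3,874.5968…
Total = £27,000.00 + £5,400.0000 + £3,874.5968… = £36,274.60

£36,274.60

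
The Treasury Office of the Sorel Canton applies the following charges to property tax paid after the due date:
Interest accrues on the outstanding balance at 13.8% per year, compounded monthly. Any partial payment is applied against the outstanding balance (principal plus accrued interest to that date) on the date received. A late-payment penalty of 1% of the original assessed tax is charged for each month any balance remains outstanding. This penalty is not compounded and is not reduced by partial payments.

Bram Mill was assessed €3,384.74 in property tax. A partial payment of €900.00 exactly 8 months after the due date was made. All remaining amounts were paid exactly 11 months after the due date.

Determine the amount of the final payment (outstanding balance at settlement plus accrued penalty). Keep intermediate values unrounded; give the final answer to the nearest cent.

€3,279.31

Monthly rate = 13.8% ÷ 12 = 1.15%
Balance at month 8: €3,384.7400 × (1 + 0.0115)^8 = €3,708.9622…
After €900.00 payment: €3,708.9622… − €900.00 = €2,808.9622…
Balance at month 11: €2,808.9622… × (1 + 0.0115)^3 = €2,906.9902…
Penalty: 11 × 1% × €3,384.74 = €372.32…
Final settlement = outstanding balance + penalty = €2,906.9902… + €372.32… = €3,279.31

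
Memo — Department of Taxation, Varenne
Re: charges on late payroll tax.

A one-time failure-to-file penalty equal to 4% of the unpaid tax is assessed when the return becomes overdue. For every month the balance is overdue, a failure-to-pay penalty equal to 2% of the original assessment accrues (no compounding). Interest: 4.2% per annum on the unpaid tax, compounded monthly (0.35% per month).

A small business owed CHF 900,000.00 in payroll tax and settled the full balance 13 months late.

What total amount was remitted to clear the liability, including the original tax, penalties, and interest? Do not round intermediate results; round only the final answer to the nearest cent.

CHF 1,211,821.08

Failure-to-file penalty: 4% × CHF 900,000.00 = CHF 36,000.00
Failure-to-pay penalty: 13 × 2% × CHF 900,000.00 = CHF 234,000.00
Interest: CHF 900,000.00 × ((1 + 0.0035)^13 − 1) = CHF 900,000.00 × 0.0464679… = CHF 41,821.0832…
Total = CHF 900,000.00 + CHF 270,000.0000 + CHF 41,821.0832… = CHF 1,211,821.08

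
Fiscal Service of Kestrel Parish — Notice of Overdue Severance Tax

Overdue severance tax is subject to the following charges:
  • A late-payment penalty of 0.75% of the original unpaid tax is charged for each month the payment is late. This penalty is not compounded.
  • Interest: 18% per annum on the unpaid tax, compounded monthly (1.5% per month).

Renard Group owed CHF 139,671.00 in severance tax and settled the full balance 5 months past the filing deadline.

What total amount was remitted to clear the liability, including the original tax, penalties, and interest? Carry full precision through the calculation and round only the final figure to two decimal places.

Late-payment penalty: 5 × 0.75% × CHF 139,671.00 = CHF 5,237.66…
Interest: CHF 139,671.00 × ((1 + 0.015)^5 − 1) = CHF 139,671.00 × 0.0772840… = CHF 10,794.3341…
Total = CHF 139,671.00 + CHF 5,237.6625 + CHF 10,794.3341… = CHF 155,703.00

CHF 155,703.00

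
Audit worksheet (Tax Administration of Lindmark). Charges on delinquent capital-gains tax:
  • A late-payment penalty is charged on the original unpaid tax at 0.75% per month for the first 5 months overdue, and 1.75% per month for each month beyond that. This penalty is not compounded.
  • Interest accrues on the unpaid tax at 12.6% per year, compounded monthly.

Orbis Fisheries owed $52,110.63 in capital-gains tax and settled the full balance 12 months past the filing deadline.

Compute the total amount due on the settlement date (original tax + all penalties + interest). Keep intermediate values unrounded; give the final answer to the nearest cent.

Penalty, months 1–5: 5 × 0.75% × $52,110.63 = $1,954.15…
Penalty, months 6–12: 7 × 1.75% × $52,110.63 = $6,383.55…
Interest (12.6%/yr ÷ 12 = 1.05%/month): $52,110.63 × ((1 + 0.0105)^12 − 1) = $6,958.7127…
Total = $52,110.63 + $8,337.7008 + $6,958.7127… = $67,407.04

$67,407.04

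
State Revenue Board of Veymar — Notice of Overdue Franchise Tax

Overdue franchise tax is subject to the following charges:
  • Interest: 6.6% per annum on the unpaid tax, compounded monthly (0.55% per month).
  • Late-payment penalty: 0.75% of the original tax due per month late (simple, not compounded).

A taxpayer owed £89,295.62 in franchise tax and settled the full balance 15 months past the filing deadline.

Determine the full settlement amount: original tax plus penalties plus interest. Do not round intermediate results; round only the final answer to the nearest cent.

£106,998.76

Late-payment penalty = 0.75% × £89,295.62 × 15 mo = £10,045.76…
Interest: £89,295.62 × ((1 + 0.0055)^15 − 1) = £89,295.62 × 0.0857532… = £7,657.3865…
Total = £89,295.62 + £10,045.7573… + £7,657.3865… = £106,998.76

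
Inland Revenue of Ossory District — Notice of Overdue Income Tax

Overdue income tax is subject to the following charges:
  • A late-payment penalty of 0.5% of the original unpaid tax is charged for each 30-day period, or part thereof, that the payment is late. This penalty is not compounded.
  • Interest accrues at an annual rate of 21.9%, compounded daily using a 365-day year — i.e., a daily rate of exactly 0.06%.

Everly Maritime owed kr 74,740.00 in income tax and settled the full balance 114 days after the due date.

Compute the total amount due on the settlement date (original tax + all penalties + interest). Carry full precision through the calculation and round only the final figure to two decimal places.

Penalty periods: ⌈114/30⌉ = 4; penalty = 4 × 0.5% × kr 74,740.00 = kr 1,494.80
Interest: kr 74,740.00 × ((1 + 0.0006)^114 − 1) = kr 74,740.00 × 0.07077158… = kr 5,289.4676…
Total = kr 74,740.00 + kr 1,494.8000 + kr 5,289.4676… = kr 81,524.27

kr 81,524.27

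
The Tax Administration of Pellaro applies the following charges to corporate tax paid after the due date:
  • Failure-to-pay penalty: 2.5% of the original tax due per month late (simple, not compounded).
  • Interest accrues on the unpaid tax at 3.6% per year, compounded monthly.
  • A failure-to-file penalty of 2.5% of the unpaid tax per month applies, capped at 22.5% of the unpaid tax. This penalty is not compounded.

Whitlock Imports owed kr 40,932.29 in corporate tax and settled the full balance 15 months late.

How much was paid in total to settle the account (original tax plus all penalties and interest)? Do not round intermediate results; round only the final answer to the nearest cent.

Failure-to-file: 15 × 2.5% × kr 40,932.29 = kr 15,349.61…, capped at 22.5% × kr 40,932.29 = kr 9,209.77…
Failure-to-pay penalty: 15 × 2.5% × kr 40,932.29 = kr 15,349.61…
Interest (3.6%/yr ÷ 12 = 0.3%/month): kr 40,932.29 × ((1 + 0.003)^15 − 1) = kr 1,881.1415…
Total = kr 40,932.29 + kr 24,559.3740 + kr 1,881.1415… = kr 67,372.81

kr 67,372.81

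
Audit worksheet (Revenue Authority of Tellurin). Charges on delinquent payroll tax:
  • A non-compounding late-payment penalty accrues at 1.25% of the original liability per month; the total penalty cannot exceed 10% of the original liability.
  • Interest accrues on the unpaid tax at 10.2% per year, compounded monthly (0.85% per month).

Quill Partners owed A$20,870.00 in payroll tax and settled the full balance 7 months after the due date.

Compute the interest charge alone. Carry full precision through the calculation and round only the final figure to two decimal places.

A$1,273.88

Interest: A$20,870.00 × ((1 + 0.0085)^7 − 1) = A$20,870.00 × 0.0610389… = A$1,273.8824…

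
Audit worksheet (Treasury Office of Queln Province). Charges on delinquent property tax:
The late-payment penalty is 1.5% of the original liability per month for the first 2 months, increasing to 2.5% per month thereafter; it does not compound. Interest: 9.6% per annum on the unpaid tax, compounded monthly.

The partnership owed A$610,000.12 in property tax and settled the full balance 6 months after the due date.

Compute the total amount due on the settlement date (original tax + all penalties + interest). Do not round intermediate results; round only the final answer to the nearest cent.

Penalty, months 1–2: 2 × 1.5% × A$610,000.12 = A$18,300.00…
Penalty, months 3–6: 4 × 2.5% × A$610,000.12 = A$61,000.01…
Interest (9.6%/yr ÷ 12 = 0.8%/month): A$610,000.12 × ((1 + 0.008)^6 − 1) = A$29,871.8899…
Total = A$610,000.12 + A$79,300.0156 + A$29,871.8899… = A$719,172.03

A$719,172.03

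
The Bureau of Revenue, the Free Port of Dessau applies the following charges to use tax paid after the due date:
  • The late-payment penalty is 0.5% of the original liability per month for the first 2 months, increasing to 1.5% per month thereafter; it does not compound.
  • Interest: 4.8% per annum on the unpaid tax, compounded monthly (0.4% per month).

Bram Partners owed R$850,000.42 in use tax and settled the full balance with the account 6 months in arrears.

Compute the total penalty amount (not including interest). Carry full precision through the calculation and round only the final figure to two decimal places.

R$59,500.03

Penalty, months 1–2: 2 × 0.5% × R$850,000.42 = R$8,500.00…
Penalty, months 3–6: 4 × 1.5% × R$850,000.42 = R$51,000.03…
Total penalty = R$8,500.00… + R$51,000.03… = R$59,500.03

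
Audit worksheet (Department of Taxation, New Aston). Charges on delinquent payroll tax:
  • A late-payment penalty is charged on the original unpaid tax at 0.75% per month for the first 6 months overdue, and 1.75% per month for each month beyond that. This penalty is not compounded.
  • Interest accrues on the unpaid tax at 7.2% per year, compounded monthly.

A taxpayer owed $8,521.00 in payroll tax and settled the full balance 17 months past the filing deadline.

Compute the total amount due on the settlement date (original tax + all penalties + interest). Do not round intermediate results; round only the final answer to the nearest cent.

Penalty, months 1–6: 6 × 0.75% × $8,521.00 = $383.45…
Penalty, months 7–17: 11 × 1.75% × $8,521.00 = $1,640.29…
Interest (7.2%/yr ÷ 12 = 0.6%/month): $8,521.00 × ((1 + 0.006)^17 − 1) = $912.1391…
Total = $8,521.00 + $2,023.7375 + $912.1391… = $11,456.88

$11,456.88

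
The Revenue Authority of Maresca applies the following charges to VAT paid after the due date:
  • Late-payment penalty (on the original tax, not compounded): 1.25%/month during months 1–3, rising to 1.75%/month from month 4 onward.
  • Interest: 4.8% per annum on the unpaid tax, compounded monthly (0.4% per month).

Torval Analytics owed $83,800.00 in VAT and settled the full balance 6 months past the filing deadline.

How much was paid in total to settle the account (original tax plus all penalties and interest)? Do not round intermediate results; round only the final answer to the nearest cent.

$93,373.42

Penalty, months 1–3: 3 × 1.25% × $83,800.00 = $3,142.50
Penalty, months 4–6: 3 × 1.75% × $83,800.00 = $4,399.50
Interest: $83,800.00 × ((1 + 0.004)^6 − 1) = $83,800.00 × 0.0242413… = $2,031.4196…
Total = $83,800.00 + $7,542.0000 + $2,031.4196… = $93,373.42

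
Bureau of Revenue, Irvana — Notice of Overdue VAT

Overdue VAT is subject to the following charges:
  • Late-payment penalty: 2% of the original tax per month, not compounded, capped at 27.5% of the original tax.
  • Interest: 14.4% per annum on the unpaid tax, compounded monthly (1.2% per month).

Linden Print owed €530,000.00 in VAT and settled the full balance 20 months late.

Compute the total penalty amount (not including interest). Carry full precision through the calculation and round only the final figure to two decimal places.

€145,750.00

Penalty (uncapped): 20 × 2% × €530,000.00 = €212,000.00; cap = 27.5% × €530,000.00 = €145,750.00 → penalty = €145,750.00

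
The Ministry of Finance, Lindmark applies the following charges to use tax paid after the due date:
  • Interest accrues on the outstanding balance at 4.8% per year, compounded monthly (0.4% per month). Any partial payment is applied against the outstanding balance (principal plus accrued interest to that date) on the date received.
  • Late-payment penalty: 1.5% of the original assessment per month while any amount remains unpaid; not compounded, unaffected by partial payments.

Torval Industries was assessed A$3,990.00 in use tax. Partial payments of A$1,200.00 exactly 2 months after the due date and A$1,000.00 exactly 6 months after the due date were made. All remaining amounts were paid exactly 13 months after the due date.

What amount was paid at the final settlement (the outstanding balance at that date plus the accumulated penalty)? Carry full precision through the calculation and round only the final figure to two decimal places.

A$2,698.38

Balance at month 2: A$3,990.0000 × (1 + 0.004)^2 = A$4,021.9838…
After A$1,200.00 payment: A$4,021.9838… − A$1,200.00 = A$2,821.9838…
Balance at month 6: A$2,821.9838… × (1 + 0.004)^4 = A$2,867.4072…
After A$1,000.00 payment: A$2,867.4072… − A$1,000.00 = A$1,867.4072…
Balance at month 13: A$1,867.4072… × (1 + 0.004)^7 = A$1,920.3263…
Penalty: 13 × 1.5% × A$3,990.00 = A$778.05
Final settlement = outstanding balance + penalty = A$1,920.3263… + A$778.05 = A$2,698.38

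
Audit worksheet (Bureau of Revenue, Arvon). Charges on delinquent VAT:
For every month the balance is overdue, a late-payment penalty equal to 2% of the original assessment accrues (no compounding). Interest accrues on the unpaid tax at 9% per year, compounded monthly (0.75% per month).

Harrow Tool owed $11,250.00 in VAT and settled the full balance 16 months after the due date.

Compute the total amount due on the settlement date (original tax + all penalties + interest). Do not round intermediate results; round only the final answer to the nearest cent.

$16,278.66

Late-payment penalty = 2% × $11,250.00 × 16 mo = $3,600.00
Interest: $11,250.00 × ((1 + 0.0075)^16 − 1) = $11,250.00 × 0.1269921… = $1,428.6613…
Total = $11,250.00 + $3,600.0000 + $1,428.6613… = $16,278.66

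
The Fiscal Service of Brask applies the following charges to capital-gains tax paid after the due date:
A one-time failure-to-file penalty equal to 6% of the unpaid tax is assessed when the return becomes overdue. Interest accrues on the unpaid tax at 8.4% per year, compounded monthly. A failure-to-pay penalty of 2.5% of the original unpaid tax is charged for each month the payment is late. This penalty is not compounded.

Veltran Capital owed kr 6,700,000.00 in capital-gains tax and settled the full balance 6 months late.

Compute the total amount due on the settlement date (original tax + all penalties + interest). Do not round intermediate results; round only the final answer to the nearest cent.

kr 8,393,370.70

Failure-to-file penalty: 6% × kr 6,700,000.00 = kr 402,000.00
Failure-to-pay penalty = 2.5% × kr 6,700,000.00 × 6 mo = kr 1,005,000.00
Interest (8.4%/yr ÷ 12 = 0.7%/month): kr 6,700,000.00 × ((1 + 0.007)^6 − 1) = kr 286,370.7040…
Total = kr 6,700,000.00 + kr 1,407,000.0000 + kr 286,370.7040… = kr 8,393,370.70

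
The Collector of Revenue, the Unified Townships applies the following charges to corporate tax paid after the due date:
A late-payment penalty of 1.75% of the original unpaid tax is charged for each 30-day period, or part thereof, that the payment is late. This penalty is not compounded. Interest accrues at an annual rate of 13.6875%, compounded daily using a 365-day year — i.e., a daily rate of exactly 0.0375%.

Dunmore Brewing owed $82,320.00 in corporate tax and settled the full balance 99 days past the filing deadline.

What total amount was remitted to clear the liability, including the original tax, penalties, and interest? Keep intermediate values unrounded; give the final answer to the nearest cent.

$91,195.37

Penalty periods: ⌈99/30⌉ = 4; penalty = 4 × 1.75% × $82,320.00 = $5,762.40
Interest: $82,320.00 × ((1 + 0.000375)^99 − 1) = $82,320.00 × 0.03781552… = $3,112.9735…
Total = $82,320.00 + $5,762.4000 + $3,112.9735… = $91,195.37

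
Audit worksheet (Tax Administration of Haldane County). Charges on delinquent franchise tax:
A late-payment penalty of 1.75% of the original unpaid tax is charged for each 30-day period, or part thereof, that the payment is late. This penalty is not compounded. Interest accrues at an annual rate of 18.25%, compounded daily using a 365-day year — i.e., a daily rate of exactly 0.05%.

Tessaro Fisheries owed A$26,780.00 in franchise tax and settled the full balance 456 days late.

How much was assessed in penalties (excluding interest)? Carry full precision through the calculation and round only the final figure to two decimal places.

A$7,498.40

Penalty periods: ⌈456/30⌉ = 16; penalty = 16 × 1.75% × A$26,780.00 = A$7,498.40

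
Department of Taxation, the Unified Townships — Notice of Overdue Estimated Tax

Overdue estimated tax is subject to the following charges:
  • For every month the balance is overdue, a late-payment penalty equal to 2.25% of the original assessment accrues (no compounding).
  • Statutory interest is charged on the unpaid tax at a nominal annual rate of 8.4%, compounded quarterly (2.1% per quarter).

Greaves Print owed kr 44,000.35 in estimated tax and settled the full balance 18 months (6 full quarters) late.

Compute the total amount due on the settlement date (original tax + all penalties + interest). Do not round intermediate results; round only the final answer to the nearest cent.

kr 67,663.88

Late-payment penalty = 2.25% × kr 44,000.35 × 18 mo = kr 17,820.14…
Interest: kr 44,000.35 × ((1 + 0.021)^6 − 1) = kr 44,000.35 × 0.1328032… = kr 5,843.3856…
Total = kr 44,000.35 + kr 17,820.1418… + kr 5,843.3856… = kr 67,663.88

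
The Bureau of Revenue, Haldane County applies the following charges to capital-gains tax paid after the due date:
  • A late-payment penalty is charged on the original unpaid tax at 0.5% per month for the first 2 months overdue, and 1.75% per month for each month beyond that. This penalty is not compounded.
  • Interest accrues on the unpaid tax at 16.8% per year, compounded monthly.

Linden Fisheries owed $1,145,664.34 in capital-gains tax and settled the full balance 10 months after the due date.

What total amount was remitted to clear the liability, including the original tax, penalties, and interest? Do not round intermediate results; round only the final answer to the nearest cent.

Penalty, months 1–2: 2 × 0.5% × $1,145,664.34 = $11,456.64…
Penalty, months 3–10: 8 × 1.75% × $1,145,664.34 = $160,393.01…
Interest (16.8%/yr ÷ 12 = 1.4%/month): $1,145,664.34 × ((1 + 0.014)^10 − 1) = $170,884.4110…
Total = $1,145,664.34 + $171,849.6510 + $170,884.4110… = $1,488,398.40

$1,488,398.40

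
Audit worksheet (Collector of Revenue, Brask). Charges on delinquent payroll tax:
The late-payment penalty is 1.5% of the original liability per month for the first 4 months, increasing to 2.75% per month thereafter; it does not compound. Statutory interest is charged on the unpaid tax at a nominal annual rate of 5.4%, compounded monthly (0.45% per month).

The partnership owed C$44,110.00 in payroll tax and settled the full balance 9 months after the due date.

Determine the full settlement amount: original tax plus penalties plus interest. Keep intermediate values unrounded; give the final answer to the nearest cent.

Penalty, months 1–4: 4 × 1.5% × C$44,110.00 = C$2,646.60
Penalty, months 5–9: 5 × 2.75% × C$44,110.00 = C$6,065.13…
Interest: C$44,110.00 × ((1 + 0.0045)^9 − 1) = C$44,110.00 × 0.0412367… = C$1,818.9511…
Total = C$44,110.00 + C$8,711.7250 + C$1,818.9511… = C$54,640.68

C$54,640.68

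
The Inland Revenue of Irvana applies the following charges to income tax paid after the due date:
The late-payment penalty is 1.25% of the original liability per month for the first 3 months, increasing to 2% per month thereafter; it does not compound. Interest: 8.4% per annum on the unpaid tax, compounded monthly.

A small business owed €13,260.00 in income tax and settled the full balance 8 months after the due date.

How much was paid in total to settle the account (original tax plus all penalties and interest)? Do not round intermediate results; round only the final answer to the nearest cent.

Penalty, months 1–3: 3 × 1.25% × €13,260.00 = €497.25
Penalty, months 4–8: 5 × 2% × €13,260.00 = €1,326.00
Interest (8.4%/yr ÷ 12 = 0.7%/month): €13,260.00 × ((1 + 0.007)^8 − 1) = €761.0097…
Total = €13,260.00 + €1,823.2500 + €761.0097… = €15,844.26

€15,844.26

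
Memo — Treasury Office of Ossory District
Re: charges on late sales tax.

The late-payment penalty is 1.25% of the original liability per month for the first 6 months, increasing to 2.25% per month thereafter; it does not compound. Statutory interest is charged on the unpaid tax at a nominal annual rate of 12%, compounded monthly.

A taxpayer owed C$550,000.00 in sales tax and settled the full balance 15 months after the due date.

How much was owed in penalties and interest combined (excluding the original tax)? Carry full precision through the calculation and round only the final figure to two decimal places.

C$241,157.93

Penalty, months 1–6: 6 × 1.25% × C$550,000.00 = C$41,250.00
Penalty, months 7–15: 9 × 2.25% × C$550,000.00 = C$111,375.00
Interest (12%/yr ÷ 12 = 1%/month): C$550,000.00 × ((1 + 0.01)^15 − 1) = C$88,532.9255…
Penalties + interest = C$152,625.0000 + C$88,532.9255… = C$241,157.93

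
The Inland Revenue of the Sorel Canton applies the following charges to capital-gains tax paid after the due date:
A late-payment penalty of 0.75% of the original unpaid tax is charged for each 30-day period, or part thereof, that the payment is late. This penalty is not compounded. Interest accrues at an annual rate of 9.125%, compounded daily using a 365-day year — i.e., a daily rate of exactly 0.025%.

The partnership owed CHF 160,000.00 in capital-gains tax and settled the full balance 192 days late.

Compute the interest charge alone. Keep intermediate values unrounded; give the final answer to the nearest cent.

Interest: CHF 160,000.00 × ((1 + 0.00025)^192 − 1) = CHF 160,000.00 × 0.04916436… = CHF 7,866.2978…

CHF 7,866.30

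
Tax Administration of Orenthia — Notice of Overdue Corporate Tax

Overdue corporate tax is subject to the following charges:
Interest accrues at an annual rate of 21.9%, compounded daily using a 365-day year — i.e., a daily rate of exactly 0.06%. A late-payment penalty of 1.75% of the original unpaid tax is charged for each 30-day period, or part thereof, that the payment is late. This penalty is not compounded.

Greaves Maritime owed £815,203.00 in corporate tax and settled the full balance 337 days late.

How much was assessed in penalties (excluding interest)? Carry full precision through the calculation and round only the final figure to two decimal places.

£171,192.63

Penalty periods: ⌈337/30⌉ = 12; penalty = 12 × 1.75% × £815,203.00 = £171,192.63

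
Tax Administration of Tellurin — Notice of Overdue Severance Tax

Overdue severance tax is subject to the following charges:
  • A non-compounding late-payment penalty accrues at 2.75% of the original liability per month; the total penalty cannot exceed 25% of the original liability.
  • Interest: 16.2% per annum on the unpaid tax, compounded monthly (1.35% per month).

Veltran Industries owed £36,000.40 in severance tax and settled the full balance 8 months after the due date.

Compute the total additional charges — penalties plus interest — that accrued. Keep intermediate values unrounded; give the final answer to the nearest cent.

£11,996.89

Penalty: 8 × 2.75% × £36,000.40 = £7,920.09… (below the 25% cap of £9,000.10)
Interest: £36,000.40 × ((1 + 0.0135)^8 − 1) = £36,000.40 × 0.1132431… = £4,076.7980…
Penalties + interest = £7,920.0880 + £4,076.7980… = £11,996.89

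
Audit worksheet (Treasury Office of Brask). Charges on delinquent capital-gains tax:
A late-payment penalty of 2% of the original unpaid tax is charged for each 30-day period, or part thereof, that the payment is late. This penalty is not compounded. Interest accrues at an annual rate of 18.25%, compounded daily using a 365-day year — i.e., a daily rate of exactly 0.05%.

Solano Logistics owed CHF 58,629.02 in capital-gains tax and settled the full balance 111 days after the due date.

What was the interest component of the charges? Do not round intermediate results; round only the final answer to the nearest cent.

CHF 3,345.04

Interest: CHF 58,629.02 × ((1 + 0.0005)^111 − 1) = CHF 58,629.02 × 0.05705436… = CHF 3,345.0409…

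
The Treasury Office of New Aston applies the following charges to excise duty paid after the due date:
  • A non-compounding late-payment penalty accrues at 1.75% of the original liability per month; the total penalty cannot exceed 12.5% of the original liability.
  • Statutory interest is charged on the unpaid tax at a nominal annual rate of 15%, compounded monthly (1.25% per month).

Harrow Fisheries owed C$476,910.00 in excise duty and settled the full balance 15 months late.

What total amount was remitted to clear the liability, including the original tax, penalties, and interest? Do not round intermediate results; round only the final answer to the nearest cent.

C$634,208.84

Penalty (uncapped): 15 × 1.75% × C$476,910.00 = C$125,188.88…; cap = 12.5% × C$476,910.00 = C$59,613.75 → penalty = C$59,613.75
Interest: C$476,910.00 × ((1 + 0.0125)^15 − 1) = C$476,910.00 × 0.2048292… = C$97,685.0856…
Total = C$476,910.00 + C$59,613.7500 + C$97,685.0856… = C$634,208.84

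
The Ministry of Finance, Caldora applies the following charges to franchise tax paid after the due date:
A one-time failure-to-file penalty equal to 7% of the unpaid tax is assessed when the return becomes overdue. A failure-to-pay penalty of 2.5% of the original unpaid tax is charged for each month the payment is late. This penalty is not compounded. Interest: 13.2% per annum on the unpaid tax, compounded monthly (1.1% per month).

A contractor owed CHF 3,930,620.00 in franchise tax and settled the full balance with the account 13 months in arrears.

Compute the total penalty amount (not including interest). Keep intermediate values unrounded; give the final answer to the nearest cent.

CHF 1,552,594.90

Failure-to-file penalty: 7% × CHF 3,930,620.00 = CHF 275,143.40
Failure-to-pay penalty: 13 × 2.5% × CHF 3,930,620.00 = CHF 1,277,451.50
Total penalty = CHF 275,143.40 + CHF 1,277,451.50 = CHF 1,552,594.90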